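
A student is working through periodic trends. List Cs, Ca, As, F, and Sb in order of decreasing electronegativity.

Smaller atoms with higher effective nuclear charge are more electronegative.
Neither a single period nor a single group — weigh both effects.
Ca > Cs: relative to Cs, both the across-period and down-group shifts push Ca's electronegativity up.
Sb > Ca: period and group pull opposite ways; the across-period shift dominates (2.05 vs 1.00).
As > Sb: they share group 15; the group trend gives As the larger value.
F > As: relative to As, both the across-period and down-group shifts push F's electronegativity up.
For reference (Pauling): F 3.98, Ca 1.00, As 2.18, Sb 2.05, Cs 0.79.
So from highest to lowest: F > As > Sb > Ca > Cs.

F > As > Sb > Ca > Cs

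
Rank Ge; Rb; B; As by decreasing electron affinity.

Ge > As > Rb > B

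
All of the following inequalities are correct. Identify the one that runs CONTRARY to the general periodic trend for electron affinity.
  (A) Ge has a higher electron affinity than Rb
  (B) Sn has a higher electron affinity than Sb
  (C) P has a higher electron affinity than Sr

The general trend: electron affinity increases across a period and decreases down a group.
(A) Ge (period 4, group 14) vs Rb (period 5, group 1): the stated order agrees with the simple trend.
(B) Sn (period 5, group 14) vs Sb (period 5, group 15): the stated order contradicts the simple trend.
(C) P (period 3, group 15) vs Sr (period 5, group 2): the stated order agrees with the simple trend.
The exception is (B): adding an electron to Sb's half-filled 5p³ is unfavourable, so Sn has the more exothermic EA.

(B)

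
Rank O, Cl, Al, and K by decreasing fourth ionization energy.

After 3 electrons have been removed, what remains? O³⁺ still has 3 valence electrons; Cl³⁺ still has 4 valence electrons; Al³⁺ is the bare [Ne] core; K³⁺ is already 2 electrons into the core.
Usually core removal costs more than valence removal, but here the competition is close: a tightly held n=2 valence electron can cost more to remove than an n=3 core electron, so the actual values have to decide it.
Valence configurations: O³⁺ [He]2s²2p¹, Cl³⁺ [Ne]3s²3p².
Approximate IE_4 values (kJ/mol): O 7469, Cl 5159, Al 11577, K 5877.
Hence IE_4: Cl < K < O < Al.

Al > O > K > Cl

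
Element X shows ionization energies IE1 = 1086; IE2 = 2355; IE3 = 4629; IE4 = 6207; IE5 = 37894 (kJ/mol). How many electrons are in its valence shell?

4

Look for the largest jump between consecutive ionization energies: IE5/IE4 ≈ 6.1, far larger than any earlier ratio.
That jump marks the point where a core electron is being removed. So the atom has 4 valence electrons.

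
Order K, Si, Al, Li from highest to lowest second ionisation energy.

Li > K > Al > Si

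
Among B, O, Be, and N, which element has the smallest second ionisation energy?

Be

After 1 electron has been removed, what remains? B⁺ still has 2 valence electrons; O⁺ still has 5 valence electrons; Be⁺ still has 1 valence electron; N⁺ still has 4 valence electrons.
All are still removing valence electrons, so compare the +1 ions as you would atoms: IE_2 generally rises across a period (higher Z_eff) and falls down a group (larger shell), subject to the usual subshell exceptions.
Valence configurations: B⁺ [He]2s², O⁺ [He]2s²2p³, Be⁺ [He]2s¹, N⁺ [He]2s²2p².
Approximate IE_2 values (kJ/mol): B 2427, O 3388, Be 1757, N 2856.
Overall IE_2 order: Be < B < N < O.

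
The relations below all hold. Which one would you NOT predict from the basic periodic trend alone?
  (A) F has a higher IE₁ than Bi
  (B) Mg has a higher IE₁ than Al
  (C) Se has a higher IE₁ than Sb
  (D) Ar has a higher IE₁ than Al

(B)

The general trend: IE₁ increases across a period and decreases down a group.
(A) F (period 2, group 17) vs Bi (period 6, group 15): the stated order agrees with the simple trend.
(B) Mg (period 3, group 2) vs Al (period 3, group 13): the stated order contradicts the simple trend.
(C) Se (period 4, group 16) vs Sb (period 5, group 15): the stated order agrees with the simple trend.
(D) Ar (period 3, group 18) vs Al (period 3, group 13): the stated order agrees with the simple trend.
The exception is (B): Al's single 3p electron is easier to remove than one from Mg's filled 3s².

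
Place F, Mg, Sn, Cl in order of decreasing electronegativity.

EN rises left→right (higher Z_eff, smaller atoms) and falls top→bottom (larger, more shielded atoms).
Here both period and group differ, so the two effects have to be weighed against each other.
Sn > Mg: the two effects oppose for this pair; the across-period effect wins (1.96 vs 1.31).
Cl > Sn: both effects reinforce here, so Cl is clearly the higher of the two.
F > Cl: F sits above Cl in group 17, so the down-group effect alone puts F higher.
Approximate values (Pauling): F 3.98, Mg 1.31, Cl 3.16, Sn 1.96.
So from highest to lowest: F > Cl > Sn > Mg.

F > Cl > Sn > Mg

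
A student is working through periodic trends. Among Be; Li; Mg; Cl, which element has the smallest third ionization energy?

After 2 electrons have been removed, what remains? Be²⁺ is the bare [He] core; Li²⁺ is already 1 electron into the core; Mg²⁺ is the bare [Ne] core; Cl²⁺ still has 5 valence electrons.
Breaking into a closed-shell core is much more expensive than removing a leftover valence electron — Mg, Li and Be have the largest IE_3 here.
The numbers (kJ/mol): Be 14849, Li 11815, Mg 7733, Cl 3822.
Hence IE_3: Cl < Mg < Li < Be.

Cl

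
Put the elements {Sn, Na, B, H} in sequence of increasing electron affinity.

B < Na < H < Sn

H is in period 1, group 1; B is in period 2, group 13; Na is in period 3, group 1; Sn is in period 5, group 14.
EA tends to increase across a period and decrease down a group, though the pattern is less regular than for IE or radius.
These span different periods and groups, so the two trends combine.
Na > B: this pair runs against the simple trend — see the exception note.
H > Na: they share group 1; the group trend gives H the larger value.
Sn > H: period and group pull opposite ways; the across-period shift dominates (107 vs 73 kJ/mol).
Note the exception: Na has a higher electron affinity than B, contrary to the simple trend — B's ns²np¹ configuration gives only a small electron affinity — the sparsely filled np subshell binds an added electron weakly.
Approximate values (kJ/mol): H 73, B 27, Na 53, Sn 107.
So from lowest to highest: B < Na < H < Sn.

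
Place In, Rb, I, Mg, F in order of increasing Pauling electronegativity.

F is in period 2, group 17; Mg is in period 3, group 2; Rb is in period 5, group 1; In is in period 5, group 13; I is in period 5, group 17.
Electronegativity increases across a period and decreases down a group, tracking effective nuclear charge and atomic size.
These span different periods and groups, so the two trends combine.
Mg > Rb: relative to Rb, both the across-period and down-group shifts push Mg's electronegativity up.
In > Mg: period and group pull opposite ways; the across-period shift dominates (1.78 vs 1.31).
I > In: I lies to the right of In in period 5, so the across-period effect alone puts I higher.
F > I: they share group 17; the group trend gives F the larger value.
Approximate values (Pauling): F 3.98, Mg 1.31, Rb 0.82, In 1.78, I 2.66.
So from lowest to highest: Rb < Mg < In < I < F.

Rb < Mg < In < I < F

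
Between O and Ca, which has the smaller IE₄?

Consider each +3 ion: O³⁺ still has 3 valence electrons; Ca³⁺ is already 1 electron into the core.
Usually core removal costs more than valence removal, but here the competition is close: a tightly held n=2 valence electron can cost more to remove than an n=3 core electron, so the actual values have to decide it.
The numbers (kJ/mol): O 7469, Ca 6491.
Overall IE_4 order: Ca < O.

Ca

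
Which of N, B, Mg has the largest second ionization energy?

After 1 electron has been removed, what remains? N⁺ still has 4 valence electrons; B⁺ still has 2 valence electrons; Mg⁺ still has 1 valence electron.
All are still removing valence electrons, so compare the +1 ions as you would atoms: IE_2 generally rises across a period (higher Z_eff) and falls down a group (larger shell), subject to the usual subshell exceptions.
Valence configurations: N⁺ [He]2s²2p², B⁺ [He]2s², Mg⁺ [Ne]3s¹.
The numbers (kJ/mol): N 2856, B 2427, Mg 1451.
Overall IE_2 order: Mg < B < N.

N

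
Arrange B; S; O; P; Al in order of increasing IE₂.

Al < P < S < B < O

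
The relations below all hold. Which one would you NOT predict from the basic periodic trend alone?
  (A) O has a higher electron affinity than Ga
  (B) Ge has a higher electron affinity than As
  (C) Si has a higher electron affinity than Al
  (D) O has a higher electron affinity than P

(B)

The general trend: electron affinity increases across a period and decreases down a group.
(A) O (period 2, group 16) vs Ga (period 4, group 13): the stated order agrees with the simple trend.
(B) Ge (period 4, group 14) vs As (period 4, group 15): the stated order contradicts the simple trend.
(C) Si (period 3, group 14) vs Al (period 3, group 13): the stated order agrees with the simple trend.
(D) O (period 2, group 16) vs P (period 3, group 15): the stated order agrees with the simple trend.
The exception is (B): adding an electron to As's half-filled 4p³ is unfavourable, so Ge (4p²) has the more exothermic EA.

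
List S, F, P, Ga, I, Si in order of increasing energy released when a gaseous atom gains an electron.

F is in period 2, group 17; Si is in period 3, group 14; P is in period 3, group 15; S is in period 3, group 16; Ga is in period 4, group 13; I is in period 5, group 17.
EA tends to increase across a period and decrease down a group, though the pattern is less regular than for IE or radius.
Neither a single period nor a single group — weigh both effects.
P > Ga: relative to Ga, both the across-period and down-group shifts push P's electron affinity up.
Si > P: this pair runs against the simple trend — see the exception note.
S > Si: S lies to the right of Si in period 3, so the across-period effect alone puts S higher.
I > S: period and group pull opposite ways; the across-period shift dominates (295 vs 200 kJ/mol).
F > I: they share group 17; the group trend gives F the larger value.
Note the exception: Si has a higher electron affinity than P, contrary to the simple trend — adding an electron to P's half-filled 3p³ is unfavourable, so Si (3p²) has the more exothermic EA.
Approximate values (kJ/mol): F 328, Si 134, P 72, S 200, Ga 29, I 295.
So from lowest to highest: Ga < P < Si < S < I < F.

Ga < P < Si < S < I < F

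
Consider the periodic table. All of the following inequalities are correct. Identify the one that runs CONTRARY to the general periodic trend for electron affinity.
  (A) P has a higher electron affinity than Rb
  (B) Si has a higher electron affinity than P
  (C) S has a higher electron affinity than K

The general trend: electron affinity increases across a period and decreases down a group.
(A) P (period 3, group 15) vs Rb (period 5, group 1): the stated order agrees with the simple trend.
(B) Si (period 3, group 14) vs P (period 3, group 15): the stated order contradicts the simple trend.
(C) S (period 3, group 16) vs K (period 4, group 1): the stated order agrees with the simple trend.
The exception is (B): adding an electron to P's half-filled 3p³ is unfavourable, so Si (3p²) has the more exothermic EA.

(B)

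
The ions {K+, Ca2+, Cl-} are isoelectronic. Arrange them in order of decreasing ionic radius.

All of these have 18 electrons, so size is governed by nuclear charge alone: the more protons, the stronger the pull on the same electron cloud, and the smaller the ion.
Nuclear charges: Ca2+ (Z=20), K+ (Z=19), Cl- (Z=17).
Largest to smallest: Cl- > K+ > Ca2+.

Cl- > K+ > Ca2+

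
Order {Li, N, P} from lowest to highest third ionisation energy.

P < N < Li

Consider each +2 ion: Li²⁺ is already 1 electron into the core; N²⁺ still has 3 valence electrons; P²⁺ still has 3 valence electrons.
Pulling an electron out of a noble-gas core costs far more than removing a remaining valence electron, so Li sits at the high end of IE_3.
Valence configurations: N²⁺ [He]2s²2p¹, P²⁺ [Ne]3s²3p¹.
Approximate IE_3 values (kJ/mol): Li 11815, N 4578, P 2914.
So the third ionization energies run P < N < Li.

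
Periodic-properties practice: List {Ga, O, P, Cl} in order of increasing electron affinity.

Ga < P < O < Cl

Adding an electron releases more energy for atoms nearer the top right (short of the noble gases).
Neither a single period nor a single group — weigh both effects.
P > Ga: both effects reinforce here, so P is clearly the higher of the two.
O > P: both effects reinforce here, so O is clearly the higher of the two.
Cl > O: the two effects oppose for this pair; the across-period effect wins (349 vs 141 kJ/mol).
Approximate values (kJ/mol): O 141, P 72, Cl 349, Ga 29.
So from lowest to highest: Ga < P < O < Cl.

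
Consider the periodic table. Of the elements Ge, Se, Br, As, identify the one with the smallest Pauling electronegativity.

Electronegativity increases across a period and decreases down a group, tracking effective nuclear charge and atomic size.
All lie in period 4, so electronegativity increases left to right.
The smallest Pauling electronegativity among these belongs to Ge.

Ge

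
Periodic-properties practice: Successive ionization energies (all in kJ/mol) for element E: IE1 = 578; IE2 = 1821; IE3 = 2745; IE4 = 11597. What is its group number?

Group 13

Look for the largest jump between consecutive ionization energies: IE4/IE3 ≈ 4.2, far larger than any earlier ratio.
That jump marks the point where a core electron is being removed. So the atom has 3 valence electrons.
A main-group element with 3 valence electrons is in group 13.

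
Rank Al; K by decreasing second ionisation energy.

K, Al

IE_2 is the cost of taking one more electron from the +1 cation: Al⁺ still has 2 valence electrons; K⁺ is the bare [Ar] core.
Core electrons are held far more tightly than valence electrons, so K tops the IE_2 order.
Tabulated IE_2 (kJ/mol): Al 1817, K 3052.
So the second ionization energies run Al < K.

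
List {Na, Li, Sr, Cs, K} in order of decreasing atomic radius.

Cs, K, Sr, Na, Li

Li is in period 2, group 1; Na is in period 3, group 1; K is in period 4, group 1; Sr is in period 5, group 2; Cs is in period 6, group 1.
Atomic radius shrinks across a period as nuclear charge pulls the same shell inward, and grows down a group as new shells are added.
Here both period and group differ, so the two effects have to be weighed against each other.
Na > Li: they share group 1; the group trend gives Na the larger value.
Sr > Na: period and group pull opposite ways; the down-group shift dominates (185 vs 155 pm).
K > Sr: the two effects oppose for this pair; the across-period effect wins (196 vs 185 pm).
Cs > K: Cs sits below K in group 1, so the down-group effect alone puts Cs larger.
Approximate values (pm): Li 133, Na 155, K 196, Sr 185, Cs 232.
So from largest to smallest: Cs > K > Sr > Na > Li.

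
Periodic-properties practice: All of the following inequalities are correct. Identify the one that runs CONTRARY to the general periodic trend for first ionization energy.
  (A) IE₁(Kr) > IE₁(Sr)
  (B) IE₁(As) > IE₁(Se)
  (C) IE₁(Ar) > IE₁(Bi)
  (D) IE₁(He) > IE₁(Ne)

(B)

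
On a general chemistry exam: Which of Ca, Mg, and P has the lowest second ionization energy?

IE_2 is the cost of taking one more electron from the +1 cation: Ca⁺ still has 1 valence electron; Mg⁺ still has 1 valence electron; P⁺ still has 4 valence electrons.
All are still removing valence electrons, so compare the +1 ions as you would atoms: IE_2 generally rises across a period (higher Z_eff) and falls down a group (larger shell), subject to the usual subshell exceptions.
Valence configurations: Ca⁺ [Ar]4s¹, Mg⁺ [Ne]3s¹, P⁺ [Ne]3s²3p².
Approximate IE_2 values (kJ/mol): Ca 1145, Mg 1451, P 1907.
Overall IE_2 order: Ca < Mg < P.

Ca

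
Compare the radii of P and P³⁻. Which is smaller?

Forming P³⁻ adds 3 electrons to P. More electron–electron repulsion in the same shell, with unchanged nuclear charge, lets the cloud expand.
An anion is larger than its parent atom: P³⁻ > P.

P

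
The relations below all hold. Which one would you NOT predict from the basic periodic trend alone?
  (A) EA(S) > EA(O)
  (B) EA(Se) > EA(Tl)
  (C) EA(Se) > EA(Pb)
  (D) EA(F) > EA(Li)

The general trend: electron affinity increases across a period and decreases down a group.
(A) S (period 3, group 16) vs O (period 2, group 16): the stated order contradicts the simple trend.
(B) Se (period 4, group 16) vs Tl (period 6, group 13): the stated order agrees with the simple trend.
(C) Se (period 4, group 16) vs Pb (period 6, group 14): the stated order agrees with the simple trend.
(D) F (period 2, group 17) vs Li (period 2, group 1): the stated order agrees with the simple trend.
The exception is (A): the compact 2p subshell of O repels the added electron more than S's larger 3p does.

(A)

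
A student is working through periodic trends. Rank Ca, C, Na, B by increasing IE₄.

C, Ca, Na, B

Consider each +3 ion: Ca³⁺ is already 1 electron into the core; C³⁺ still has 1 valence electron; Na³⁺ is already 2 electrons into the core; B³⁺ is the bare [He] core.
Breaking into a closed-shell core is much more expensive than removing a leftover valence electron — Ca, Na and B have the largest IE_4 here.
The numbers (kJ/mol): Ca 6491, C 6223, Na 9543, B 25026.
Hence IE_4: C < Ca < Na < B.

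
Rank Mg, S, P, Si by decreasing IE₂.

IE_2 is the cost of taking one more electron from the +1 cation: Mg⁺ still has 1 valence electron; S⁺ still has 5 valence electrons; P⁺ still has 4 valence electrons; Si⁺ still has 3 valence electrons.
All are still removing valence electrons, so compare the +1 ions as you would atoms: IE_2 generally rises across a period (higher Z_eff) and falls down a group (larger shell), subject to the usual subshell exceptions.
Valence configurations: Mg⁺ [Ne]3s¹, S⁺ [Ne]3s²3p³, P⁺ [Ne]3s²3p², Si⁺ [Ne]3s²3p¹.
Approximate IE_2 values (kJ/mol): Mg 1451, S 2252, P 1907, Si 1577.
Putting it together, IE_2: Mg < Si < P < S.

S > P > Si > Mg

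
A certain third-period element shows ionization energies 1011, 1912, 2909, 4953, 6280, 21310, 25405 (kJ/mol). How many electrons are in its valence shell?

5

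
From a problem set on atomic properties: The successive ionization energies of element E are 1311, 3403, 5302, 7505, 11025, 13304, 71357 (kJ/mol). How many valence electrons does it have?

6

Look for the largest jump between consecutive ionization energies: IE7/IE6 ≈ 5.4, far larger than any earlier ratio.
That jump marks the point where a core electron is being removed. So the atom has 6 valence electrons.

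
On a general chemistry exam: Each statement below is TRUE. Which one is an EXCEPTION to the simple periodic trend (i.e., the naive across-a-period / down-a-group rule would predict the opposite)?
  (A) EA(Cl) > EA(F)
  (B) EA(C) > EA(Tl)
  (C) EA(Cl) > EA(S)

The general trend: electron affinity increases across a period and decreases down a group.
(A) Cl (period 3, group 17) vs F (period 2, group 17): the stated order contradicts the simple trend.
(B) C (period 2, group 14) vs Tl (period 6, group 13): the stated order agrees with the simple trend.
(C) Cl (period 3, group 17) vs S (period 3, group 16): the stated order agrees with the simple trend.
The exception is (A): F's small 2p subshell makes the incoming electron feel strong e⁻–e⁻ repulsion, so Cl actually releases more energy on gaining an electron.

(A)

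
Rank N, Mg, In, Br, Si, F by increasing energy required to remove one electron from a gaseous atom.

First ionization energy rises across a period (greater Z_eff holds electrons more tightly) and falls down a group (valence electrons are farther from the nucleus).
Here both period and group differ, so the two effects have to be weighed against each other.
Mg > In: the two effects oppose for this pair; the down-group effect wins (738 vs 558 kJ/mol).
Si > Mg: both are in period 3; the period trend gives Si the larger value.
Br > Si: period and group pull opposite ways; the across-period shift dominates (1140 vs 786 kJ/mol).
N > Br: period and group pull opposite ways; the down-group shift dominates (1402 vs 1140 kJ/mol).
F > N: F lies to the right of N in period 2, so the across-period effect alone puts F higher.
Tabulated first ionization energy (kJ/mol): N 1402, F 1681, Mg 738, Si 786, Br 1140, In 558.
So from lowest to highest: In < Mg < Si < Br < N < F.

In, Mg, Si, Br, N, F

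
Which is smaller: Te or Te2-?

Te

Forming Te2- adds 2 electrons to Te. More electron–electron repulsion in the same shell, with unchanged nuclear charge, lets the cloud expand.
An anion is larger than its parent atom: Te2- > Te.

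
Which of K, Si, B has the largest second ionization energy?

K

Consider each +1 ion: K⁺ is the bare [Ar] core; Si⁺ still has 3 valence electrons; B⁺ still has 2 valence electrons.
Pulling an electron out of a noble-gas core costs far more than removing a remaining valence electron, so K sits at the high end of IE_2.
Valence configurations: Si⁺ [Ne]3s²3p¹, B⁺ [He]2s².
Tabulated IE_2 (kJ/mol): K 3052, Si 1577, B 2427.
Overall IE_2 order: Si < B < K.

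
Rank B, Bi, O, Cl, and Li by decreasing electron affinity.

Li is in period 2, group 1; B is in period 2, group 13; O is in period 2, group 16; Cl is in period 3, group 17; Bi is in period 6, group 15.
Electron affinity generally becomes more exothermic across a period toward the halogens and less exothermic down a group.
Neither a single period nor a single group — weigh both effects.
Li > B: this pair runs against the simple trend — see the exception note.
Bi > Li: the two effects oppose for this pair; the across-period effect wins (91 vs 60 kJ/mol).
O > Bi: relative to Bi, both the across-period and down-group shifts push O's electron affinity up.
Cl > O: period and group pull opposite ways; the across-period shift dominates (349 vs 141 kJ/mol).
Note the exception: Li has a higher electron affinity than B, contrary to the simple trend — B's ns²np¹ configuration gives only a small electron affinity — the sparsely filled np subshell binds an added electron weakly.
Approximate values (kJ/mol): Li 60, B 27, O 141, Cl 349, Bi 91.
So from highest to lowest: Cl > O > Bi > Li > B.

Cl > O > Bi > Li > B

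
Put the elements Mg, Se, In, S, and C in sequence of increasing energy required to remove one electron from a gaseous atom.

Removing the outermost electron gets harder across a period and easier down a group.
These span different periods and groups, so the two trends combine.
Mg > In: period and group pull opposite ways; the down-group shift dominates (738 vs 558 kJ/mol).
Se > Mg: the two effects oppose for this pair; the across-period effect wins (941 vs 738 kJ/mol).
S > Se: they share group 16; the group trend gives S the larger value.
C > S: period and group pull opposite ways; the down-group shift dominates (1086 vs 1000 kJ/mol).
Approximate values (kJ/mol): C 1086, Mg 738, S 1000, Se 941, In 558.
So from lowest to highest: In < Mg < Se < S < C.

In < Mg < Se < S < C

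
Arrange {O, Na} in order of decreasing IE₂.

Na > O

After 1 electron has been removed, what remains? O⁺ still has 5 valence electrons; Na⁺ is the bare [Ne] core.
Core electrons are held far more tightly than valence electrons, so Na tops the IE_2 order.
The numbers (kJ/mol): O 3388, Na 4562.
Putting it together, IE_2: O < Na.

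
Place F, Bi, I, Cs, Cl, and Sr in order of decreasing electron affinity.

Cl > F > I > Bi > Cs > Sr

F is in period 2, group 17; Cl is in period 3, group 17; Sr is in period 5, group 2; I is in period 5, group 17; Cs is in period 6, group 1; Bi is in period 6, group 15.
Atoms with high Z_eff and room in the valence shell (especially the halogens) have the most exothermic electron affinities.
Here both period and group differ, so the two effects have to be weighed against each other.
Cs > Sr: this pair runs against the simple trend — see the exception note.
Bi > Cs: both are in period 6; the period trend gives Bi the larger value.
I > Bi: relative to Bi, both the across-period and down-group shifts push I's electron affinity up.
F > I: they share group 17; the group trend gives F the larger value.
Cl > F: this pair runs against the simple trend — see the exception note.
Note the exception: Cs has a higher electron affinity than Sr, contrary to the simple trend — adding an electron to Sr (ns²) has to open a new, higher-energy np subshell, which is unfavourable.
Note the exception: Cl has a higher electron affinity than F, contrary to the simple trend — F's small 2p subshell makes the incoming electron feel strong e⁻–e⁻ repulsion, so Cl actually releases more energy on gaining an electron.
For reference (kJ/mol): F 328, Cl 349, Sr 5, I 295, Cs 46, Bi 91.
So from highest to lowest: Cl > F > I > Bi > Cs > Sr.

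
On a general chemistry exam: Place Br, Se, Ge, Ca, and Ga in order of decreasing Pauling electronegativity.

Ca is in period 4, group 2; Ga is in period 4, group 13; Ge is in period 4, group 14; Se is in period 4, group 16; Br is in period 4, group 17.
EN rises left→right (higher Z_eff, smaller atoms) and falls top→bottom (larger, more shielded atoms).
All lie in period 4, so electronegativity increases left to right.
So from highest to lowest: Br > Se > Ge > Ga > Ca.

Br > Se > Ge > Ga > Ca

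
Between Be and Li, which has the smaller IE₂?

Be

IE_2 is the cost of taking one more electron from the +1 cation: Be⁺ still has 1 valence electron; Li⁺ is the bare [He] core.
Pulling an electron out of a noble-gas core costs far more than removing a remaining valence electron, so Li sits at the high end of IE_2.
The numbers (kJ/mol): Be 1757, Li 7298.
Overall IE_2 order: Be < Li.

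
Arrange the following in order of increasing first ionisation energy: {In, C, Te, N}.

In < Te < C < N

IE₁ increases left→right with effective nuclear charge and decreases top→bottom as the valence shell moves farther out.
Neither a single period nor a single group — weigh both effects.
Te > In: Te lies to the right of In in period 5, so the across-period effect alone puts Te higher.
C > Te: the two effects oppose for this pair; the down-group effect wins (1086 vs 869 kJ/mol).
N > C: both are in period 2; the period trend gives N the larger value.
Tabulated first ionization energy (kJ/mol): C 1086, N 1402, In 558, Te 869.
So from lowest to highest: In < Te < C < N.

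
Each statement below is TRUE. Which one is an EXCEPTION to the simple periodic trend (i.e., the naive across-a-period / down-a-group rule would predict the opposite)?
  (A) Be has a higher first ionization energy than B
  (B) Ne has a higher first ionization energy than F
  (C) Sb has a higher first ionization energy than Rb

The general trend: first ionization energy increases across a period and decreases down a group.
(A) Be (period 2, group 2) vs B (period 2, group 13): the stated order contradicts the simple trend.
(B) Ne (period 2, group 18) vs F (period 2, group 17): the stated order agrees with the simple trend.
(C) Sb (period 5, group 15) vs Rb (period 5, group 1): the stated order agrees with the simple trend.
The exception is (A): removing B's lone 2p electron is easier than breaking Be's filled 2s².

(A)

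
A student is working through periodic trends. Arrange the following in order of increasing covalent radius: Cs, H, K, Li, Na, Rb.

Across a period the added protons contract the valence shell; down a group each new principal shell makes the atom larger.
All are in group 1, so atomic radius increases down the group.
So from smallest to largest: H < Li < Na < K < Rb < Cs.

H < Li < Na < K < Rb < Cs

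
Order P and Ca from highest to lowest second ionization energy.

P > Ca

The second ionization energy removes an electron from the +1 ion. For each element: P⁺ still has 4 valence electrons; Ca⁺ still has 1 valence electron.
All are still removing valence electrons, so compare the +1 ions as you would atoms: IE_2 generally rises across a period (higher Z_eff) and falls down a group (larger shell), subject to the usual subshell exceptions.
Valence configurations: P⁺ [Ne]3s²3p², Ca⁺ [Ar]4s¹.
Tabulated IE_2 (kJ/mol): P 1907, Ca 1145.
Hence IE_2: Ca < P.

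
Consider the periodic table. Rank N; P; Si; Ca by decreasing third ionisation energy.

Ca > N > Si > P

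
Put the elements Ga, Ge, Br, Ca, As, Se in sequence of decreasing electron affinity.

Br > Se > Ge > As > Ga > Ca

Atoms with high Z_eff and room in the valence shell (especially the halogens) have the most exothermic electron affinities.
All lie in period 4; the across-period trend (electron affinity increases left to right) applies, with the exception below.
Note the exception: Ge has a higher electron affinity than As, contrary to the simple trend — adding an electron to As's half-filled 4p³ is unfavourable, so Ge (4p²) has the more exothermic EA.
Approximate values (kJ/mol): Ca 2, Ga 29, Ge 119, As 78, Se 195, Br 325.
So from highest to lowest: Br > Se > Ge > As > Ga > Ca.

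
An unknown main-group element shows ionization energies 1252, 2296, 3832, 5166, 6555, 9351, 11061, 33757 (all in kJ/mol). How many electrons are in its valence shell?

Look for the largest jump between consecutive ionization energies: IE8/IE7 ≈ 3.1, far larger than any earlier ratio.
That jump marks the point where a core electron is being removed. So the atom has 7 valence electrons.

7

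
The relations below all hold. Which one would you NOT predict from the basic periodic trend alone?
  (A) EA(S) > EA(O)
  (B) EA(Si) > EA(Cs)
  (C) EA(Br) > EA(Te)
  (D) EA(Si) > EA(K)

The general trend: electron affinity increases across a period and decreases down a group.
(A) S (period 3, group 16) vs O (period 2, group 16): the stated order contradicts the simple trend.
(B) Si (period 3, group 14) vs Cs (period 6, group 1): the stated order agrees with the simple trend.
(C) Br (period 4, group 17) vs Te (period 5, group 16): the stated order agrees with the simple trend.
(D) Si (period 3, group 14) vs K (period 4, group 1): the stated order agrees with the simple trend.
The exception is (A): the compact 2p subshell of O repels the added electron more than S's larger 3p does.

(A)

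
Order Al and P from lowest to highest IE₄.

IE_4 is the cost of taking one more electron from the +3 cation: Al³⁺ is the bare [Ne] core; P³⁺ still has 2 valence electrons.
Core electrons are held far more tightly than valence electrons, so Al tops the IE_4 order.
Approximate IE_4 values (kJ/mol): Al 11577, P 4964.
Putting it together, IE_4: P < Al.

P < Al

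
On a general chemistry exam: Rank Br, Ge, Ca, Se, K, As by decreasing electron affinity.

Br > Se > Ge > As > K > Ca

K is in period 4, group 1; Ca is in period 4, group 2; Ge is in period 4, group 14; As is in period 4, group 15; Se is in period 4, group 16; Br is in period 4, group 17.
Adding an electron releases more energy for atoms nearer the top right (short of the noble gases).
All lie in period 4; the across-period trend (electron affinity increases left to right) applies, with the exception below.
Note the exception: K has a higher electron affinity than Ca, contrary to the simple trend — adding an electron to Ca (ns²) has to open a new, higher-energy np subshell, which is unfavourable.
Note the exception: Ge has a higher electron affinity than As, contrary to the simple trend — adding an electron to As's half-filled 4p³ is unfavourable, so Ge (4p²) has the more exothermic EA.
Approximate values (kJ/mol): K 48, Ca 2, Ge 119, As 78, Se 195, Br 325.
So from highest to lowest: Br > Se > Ge > As > K > Ca.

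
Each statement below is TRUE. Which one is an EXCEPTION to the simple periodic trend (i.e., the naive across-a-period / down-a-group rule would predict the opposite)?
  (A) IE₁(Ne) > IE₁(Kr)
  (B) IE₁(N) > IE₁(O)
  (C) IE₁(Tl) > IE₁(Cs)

The general trend: first ionisation energy increases across a period and decreases down a group.
(A) Ne (period 2, group 18) vs Kr (period 4, group 18): the stated order agrees with the simple trend.
(B) N (period 2, group 15) vs O (period 2, group 16): the stated order contradicts the simple trend.
(C) Tl (period 6, group 13) vs Cs (period 6, group 1): the stated order agrees with the simple trend.
The exception is (B): pairing an electron in O's 2p⁴ costs repulsion energy, so O ionizes more easily than half-filled N (2p³).

(B)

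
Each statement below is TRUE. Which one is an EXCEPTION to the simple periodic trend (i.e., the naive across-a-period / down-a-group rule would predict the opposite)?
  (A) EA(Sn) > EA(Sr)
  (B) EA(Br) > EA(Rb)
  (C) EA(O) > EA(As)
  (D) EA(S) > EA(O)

The general trend: electron affinity increases across a period and decreases down a group.
(A) Sn (period 5, group 14) vs Sr (period 5, group 2): the stated order agrees with the simple trend.
(B) Br (period 4, group 17) vs Rb (period 5, group 1): the stated order agrees with the simple trend.
(C) O (period 2, group 16) vs As (period 4, group 15): the stated order agrees with the simple trend.
(D) S (period 3, group 16) vs O (period 2, group 16): the stated order contradicts the simple trend.
The exception is (D): the compact 2p subshell of O repels the added electron more than S's larger 3p does.

(D)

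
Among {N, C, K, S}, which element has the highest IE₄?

N

The fourth ionization energy removes an electron from the +3 ion. For each element: N³⁺ still has 2 valence electrons; C³⁺ still has 1 valence electron; K³⁺ is already 2 electrons into the core; S³⁺ still has 3 valence electrons.
Usually core removal costs more than valence removal, but here the competition is close: a tightly held n=2 valence electron can cost more to remove than an n=3 core electron, so the actual values have to decide it.
Valence configurations: N³⁺ [He]2s², C³⁺ [He]2s¹, S³⁺ [Ne]3s²3p¹.
The numbers (kJ/mol): N 7475, C 6223, K 5877, S 4556.
Overall IE_4 order: S < K < C < N.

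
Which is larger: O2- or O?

Forming O2- adds 2 electrons to O. More electron–electron repulsion in the same shell, with unchanged nuclear charge, lets the cloud expand.
An anion is larger than its parent atom: O2- > O.

O2-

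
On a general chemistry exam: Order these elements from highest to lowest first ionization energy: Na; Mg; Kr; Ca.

Na is in period 3, group 1; Mg is in period 3, group 2; Ca is in period 4, group 2; Kr is in period 4, group 18.
Across a period the outer electron is held more tightly (higher IE₁); down a group it sits in a higher shell, more shielded, and comes off more easily.
Here both period and group differ, so the two effects have to be weighed against each other.
Ca > Na: the two effects oppose for this pair; the across-period effect wins (590 vs 496 kJ/mol).
Mg > Ca: they share group 2; the group trend gives Mg the larger value.
Kr > Mg: period and group pull opposite ways; the across-period shift dominates (1351 vs 738 kJ/mol).
Tabulated first ionization energy (kJ/mol): Na 496, Mg 738, Ca 590, Kr 1351.
So from highest to lowest: Kr > Mg > Ca > Na.

Kr > Mg > Ca > Na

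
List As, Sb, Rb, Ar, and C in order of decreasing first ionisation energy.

Ar, C, As, Sb, Rb

C is in period 2, group 14; Ar is in period 3, group 18; As is in period 4, group 15; Rb is in period 5, group 1; Sb is in period 5, group 15.
Across a period the outer electron is held more tightly (higher IE₁); down a group it sits in a higher shell, more shielded, and comes off more easily.
Neither a single period nor a single group — weigh both effects.
Sb > Rb: Sb lies to the right of Rb in period 5, so the across-period effect alone puts Sb higher.
As > Sb: they share group 15; the group trend gives As the larger value.
C > As: period and group pull opposite ways; the down-group shift dominates (1086 vs 947 kJ/mol).
Ar > C: period and group pull opposite ways; the across-period shift dominates (1521 vs 1086 kJ/mol).
Approximate values (kJ/mol): C 1086, Ar 1521, As 947, Rb 403, Sb 831.
So from highest to lowest: Ar > C > As > Sb > Rb.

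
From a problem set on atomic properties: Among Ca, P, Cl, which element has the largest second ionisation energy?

The second ionization energy removes an electron from the +1 ion. For each element: Ca⁺ still has 1 valence electron; P⁺ still has 4 valence electrons; Cl⁺ still has 6 valence electrons.
All are still removing valence electrons, so compare the +1 ions as you would atoms: IE_2 generally rises across a period (higher Z_eff) and falls down a group (larger shell), subject to the usual subshell exceptions.
Valence configurations: Ca⁺ [Ar]4s¹, P⁺ [Ne]3s²3p², Cl⁺ [Ne]3s²3p⁴.
Approximate IE_2 values (kJ/mol): Ca 1145, P 1907, Cl 2298.
So the second ionization energies run Ca < P < Cl.

Cl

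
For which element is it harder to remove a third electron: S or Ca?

Consider each +2 ion: S²⁺ still has 4 valence electrons; Ca²⁺ is the bare [Ar] core.
Breaking into a closed-shell core is much more expensive than removing a leftover valence electron — Ca has the largest IE_3 here.
Approximate IE_3 values (kJ/mol): S 3357, Ca 4912.
Putting it together, IE_3: S < Ca.

Ca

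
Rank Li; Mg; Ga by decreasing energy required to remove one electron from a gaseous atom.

Mg > Ga > Li

IE₁ increases left→right with effective nuclear charge and decreases top→bottom as the valence shell moves farther out.
A diagonal step moves right (one effect) and down (the opposite effect) at once.
Ga > Li: period and group pull opposite ways; the across-period shift dominates (579 vs 520 kJ/mol).
Mg > Ga: the two effects oppose for this pair; the down-group effect wins (738 vs 579 kJ/mol).
For reference (kJ/mol): Li 520, Mg 738, Ga 579.
So from highest to lowest: Mg > Ga > Li.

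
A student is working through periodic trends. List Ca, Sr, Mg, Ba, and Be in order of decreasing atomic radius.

Ba, Sr, Ca, Mg, Be

Be is in period 2, group 2; Mg is in period 3, group 2; Ca is in period 4, group 2; Sr is in period 5, group 2; Ba is in period 6, group 2.
Across a period the added protons contract the valence shell; down a group each new principal shell makes the atom larger.
All are in group 2, so atomic radius increases down the group.
So from largest to smallest: Ba > Sr > Ca > Mg > Be.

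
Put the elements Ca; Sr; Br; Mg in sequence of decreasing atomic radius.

Sr > Ca > Mg > Br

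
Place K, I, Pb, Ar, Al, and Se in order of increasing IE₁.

Al is in period 3, group 13; Ar is in period 3, group 18; K is in period 4, group 1; Se is in period 4, group 16; I is in period 5, group 17; Pb is in period 6, group 14.
IE₁ increases left→right with effective nuclear charge and decreases top→bottom as the valence shell moves farther out.
Here both period and group differ, so the two effects have to be weighed against each other.
Al > K: both effects reinforce here, so Al is clearly the higher of the two.
Pb > Al: the two effects oppose for this pair; the across-period effect wins (716 vs 578 kJ/mol).
Se > Pb: both effects reinforce here, so Se is clearly the higher of the two.
I > Se: the two effects oppose for this pair; the across-period effect wins (1008 vs 941 kJ/mol).
Ar > I: relative to I, both the across-period and down-group shifts push Ar's first ionization energy up.
Approximate values (kJ/mol): Al 578, Ar 1521, K 419, Se 941, I 1008, Pb 716.
So from lowest to highest: K < Al < Pb < Se < I < Ar.

K, Al, Pb, Se, I, Ar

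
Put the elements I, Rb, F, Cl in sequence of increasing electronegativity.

Atoms toward the upper right of the periodic table pull bonding electrons most strongly.
Here both period and group differ, so the two effects have to be weighed against each other.
I > Rb: I lies to the right of Rb in period 5, so the across-period effect alone puts I higher.
Cl > I: they share group 17; the group trend gives Cl the larger value.
F > Cl: they share group 17; the group trend gives F the larger value.
Tabulated electronegativity (Pauling): F 3.98, Cl 3.16, Rb 0.82, I 2.66.
So from lowest to highest: Rb < I < Cl < F.

Rb, I, Cl, F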